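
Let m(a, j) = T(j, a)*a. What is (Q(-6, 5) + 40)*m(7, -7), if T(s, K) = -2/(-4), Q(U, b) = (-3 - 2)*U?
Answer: 245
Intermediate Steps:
Q(U, b) = -5*U
T(s, K) = ½ (T(s, K) = -2*(-¼) = ½)
m(a, j) = a/2
(Q(-6, 5) + 40)*m(7, -7) = (-5*(-6) + 40)*((½)*7) = (30 + 40)*(7/2) = 70*(7/2) = 245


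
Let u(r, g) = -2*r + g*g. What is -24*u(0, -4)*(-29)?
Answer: 11136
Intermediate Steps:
u(r, g) = g² - 2*r (u(r, g) = -2*r + g² = g² - 2*r)
-24*u(0, -4)*(-29) = -24*((-4)² - 2*0)*(-29) = -24*(16 + 0)*(-29) = -24*16*(-29) = -384*(-29) = 11136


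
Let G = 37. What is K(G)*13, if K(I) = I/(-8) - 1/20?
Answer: -2431/40 ≈ -60.775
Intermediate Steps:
K(I) = -1/20 - I/8 (K(I) = I*(-⅛) - 1*1/20 = -I/8 - 1/20 = -1/20 - I/8)
K(G)*13 = (-1/20 - ⅛*37)*13 = (-1/20 - 37/8)*13 = -187/40*13 = -2431/40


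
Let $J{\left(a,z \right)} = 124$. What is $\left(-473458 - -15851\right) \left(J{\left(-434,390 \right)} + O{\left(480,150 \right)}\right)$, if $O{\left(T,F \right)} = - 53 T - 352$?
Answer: $11745856476$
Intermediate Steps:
$O{\left(T,F \right)} = -352 - 53 T$
$\left(-473458 - -15851\right) \left(J{\left(-434,390 \right)} + O{\left(480,150 \right)}\right) = \left(-473458 - -15851\right) \left(124 - 25792\right) = \left(-473458 + 15851\right) \left(124 - 25792\right) = - 457607 \left(124 - 25792\right) = \left(-457607\right) \left(-25668\right) = 11745856476$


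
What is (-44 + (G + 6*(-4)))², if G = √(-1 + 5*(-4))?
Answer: (68 - I*√21)² ≈ 4603.0 - 623.23*I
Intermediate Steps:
G = I*√21 (G = √(-1 - 20) = √(-21) = I*√21 ≈ 4.5826*I)
(-44 + (G + 6*(-4)))² = (-44 + (I*√21 + 6*(-4)))² = (-44 + (I*√21 - 24))² = (-44 + (-24 + I*√21))² = (-68 + I*√21)²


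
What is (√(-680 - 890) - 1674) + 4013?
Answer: 2339 + I*√1570 ≈ 2339.0 + 39.623*I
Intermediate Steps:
(√(-680 - 890) - 1674) + 4013 = (√(-1570) - 1674) + 4013 = (I*√1570 - 1674) + 4013 = (-1674 + I*√1570) + 4013 = 2339 + I*√1570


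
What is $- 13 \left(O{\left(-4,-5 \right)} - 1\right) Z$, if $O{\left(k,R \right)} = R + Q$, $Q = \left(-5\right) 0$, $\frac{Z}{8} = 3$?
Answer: $1872$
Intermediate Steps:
$Z = 24$ ($Z = 8 \cdot 3 = 24$)
$Q = 0$
$O{\left(k,R \right)} = R$ ($O{\left(k,R \right)} = R + 0 = R$)
$- 13 \left(O{\left(-4,-5 \right)} - 1\right) Z = - 13 \left(-5 - 1\right) 24 = - 13 \left(\left(-6\right) 24\right) = \left(-13\right) \left(-144\right) = 1872$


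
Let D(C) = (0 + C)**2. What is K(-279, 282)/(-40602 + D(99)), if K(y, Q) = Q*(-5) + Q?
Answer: 376/10267 ≈ 0.036622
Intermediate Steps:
D(C) = C**2
K(y, Q) = -4*Q (K(y, Q) = -5*Q + Q = -4*Q)
K(-279, 282)/(-40602 + D(99)) = (-4*282)/(-40602 + 99**2) = -1128/(-40602 + 9801) = -1128/(-30801) = -1128*(-1/30801) = 376/10267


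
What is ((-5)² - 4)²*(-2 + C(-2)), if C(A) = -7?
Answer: -3969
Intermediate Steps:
((-5)² - 4)²*(-2 + C(-2)) = ((-5)² - 4)²*(-2 - 7) = (25 - 4)²*(-9) = 21²*(-9) = 441*(-9) = -3969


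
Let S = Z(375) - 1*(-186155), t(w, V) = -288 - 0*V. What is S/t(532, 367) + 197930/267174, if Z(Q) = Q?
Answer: -1382748955/2137392 ≈ -646.93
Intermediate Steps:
t(w, V) = -288 (t(w, V) = -288 - 1*0 = -288 + 0 = -288)
S = 186530 (S = 375 - 1*(-186155) = 375 + 186155 = 186530)
S/t(532, 367) + 197930/267174 = 186530/(-288) + 197930/267174 = 186530*(-1/288) + 197930*(1/267174) = -93265/144 + 98965/133587 = -1382748955/2137392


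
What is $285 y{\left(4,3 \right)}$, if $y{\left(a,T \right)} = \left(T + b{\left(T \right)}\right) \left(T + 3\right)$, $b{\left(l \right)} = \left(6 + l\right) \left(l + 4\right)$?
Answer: $112860$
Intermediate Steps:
$b{\left(l \right)} = \left(4 + l\right) \left(6 + l\right)$ ($b{\left(l \right)} = \left(6 + l\right) \left(4 + l\right) = \left(4 + l\right) \left(6 + l\right)$)
$y{\left(a,T \right)} = \left(3 + T\right) \left(24 + T^{2} + 11 T\right)$ ($y{\left(a,T \right)} = \left(T + \left(24 + T^{2} + 10 T\right)\right) \left(T + 3\right) = \left(24 + T^{2} + 11 T\right) \left(3 + T\right) = \left(3 + T\right) \left(24 + T^{2} + 11 T\right)$)
$285 y{\left(4,3 \right)} = 285 \left(72 + 3^{3} + 14 \cdot 3^{2} + 57 \cdot 3\right) = 285 \left(72 + 27 + 14 \cdot 9 + 171\right) = 285 \left(72 + 27 + 126 + 171\right) = 285 \cdot 396 = 112860$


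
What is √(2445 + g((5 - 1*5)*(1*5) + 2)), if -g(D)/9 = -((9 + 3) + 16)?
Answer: √2697 ≈ 51.933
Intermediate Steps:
g(D) = 252 (g(D) = -(-9)*((9 + 3) + 16) = -(-9)*(12 + 16) = -(-9)*28 = -9*(-28) = 252)
√(2445 + g((5 - 1*5)*(1*5) + 2)) = √(2445 + 252) = √2697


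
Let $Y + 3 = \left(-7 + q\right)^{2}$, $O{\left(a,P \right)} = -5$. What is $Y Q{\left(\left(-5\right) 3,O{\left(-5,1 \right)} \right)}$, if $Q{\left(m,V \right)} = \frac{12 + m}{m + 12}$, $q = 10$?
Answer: $6$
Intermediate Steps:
$Q{\left(m,V \right)} = 1$ ($Q{\left(m,V \right)} = \frac{12 + m}{12 + m} = 1$)
$Y = 6$ ($Y = -3 + \left(-7 + 10\right)^{2} = -3 + 3^{2} = -3 + 9 = 6$)
$Y Q{\left(\left(-5\right) 3,O{\left(-5,1 \right)} \right)} = 6 \cdot 1 = 6$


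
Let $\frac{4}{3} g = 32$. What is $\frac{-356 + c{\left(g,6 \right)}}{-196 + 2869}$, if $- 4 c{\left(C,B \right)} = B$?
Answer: $- \frac{65}{486} \approx -0.13374$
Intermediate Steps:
$g = 24$ ($g = \frac{3}{4} \cdot 32 = 24$)
$c{\left(C,B \right)} = - \frac{B}{4}$
$\frac{-356 + c{\left(g,6 \right)}}{-196 + 2869} = \frac{-356 - \frac{3}{2}}{-196 + 2869} = \frac{-356 - \frac{3}{2}}{2673} = \left(- \frac{715}{2}\right) \frac{1}{2673} = - \frac{65}{486}$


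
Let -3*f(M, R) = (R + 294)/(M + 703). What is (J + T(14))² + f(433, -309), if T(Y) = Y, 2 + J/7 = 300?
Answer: 5009760005/1136 ≈ 4.4100e+6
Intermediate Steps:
J = 2086 (J = -14 + 7*300 = -14 + 2100 = 2086)
f(M, R) = -(294 + R)/(3*(703 + M)) (f(M, R) = -(R + 294)/(3*(M + 703)) = -(294 + R)/(3*(703 + M)))
(J + T(14))² + f(433, -309) = (2086 + 14)² + (-294 - 1*(-309))/(3*(703 + 433)) = 2100² + (⅓)*(-294 + 309)/1136 = 4410000 + (⅓)*(1/1136)*15 = 4410000 + 5/1136 = 5009760005/1136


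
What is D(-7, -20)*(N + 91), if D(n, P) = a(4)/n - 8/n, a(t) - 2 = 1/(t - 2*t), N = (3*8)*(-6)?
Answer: -1325/28 ≈ -47.321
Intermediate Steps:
N = -144 (N = 24*(-6) = -144)
a(t) = 2 - 1/t (a(t) = 2 + 1/(t - 2*t) = 2 + 1/(-t) = 2 - 1/t)
D(n, P) = -25/(4*n) (D(n, P) = (2 - 1/4)/n - 8/n = 7/(4*n) - 8/n = -25/(4*n))
D(-7, -20)*(N + 91) = (-25/4/(-7))*(-144 + 91) = -25/4*(-1/7)*(-53) = (25/28)*(-53) = -1325/28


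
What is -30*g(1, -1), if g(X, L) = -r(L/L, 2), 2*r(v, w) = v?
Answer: 15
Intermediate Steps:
r(v, w) = v/2
g(X, L) = -½ (g(X, L) = -L/L/2 = -1/2 = -1*½ = -½)
-30*g(1, -1) = -30*(-½) = 15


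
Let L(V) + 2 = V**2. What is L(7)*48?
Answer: 2256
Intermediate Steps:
L(V) = -2 + V**2
L(7)*48 = (-2 + 7**2)*48 = (-2 + 49)*48 = 47*48 = 2256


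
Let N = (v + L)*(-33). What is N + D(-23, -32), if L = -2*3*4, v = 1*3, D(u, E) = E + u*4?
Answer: 569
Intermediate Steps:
D(u, E) = E + 4*u
v = 3
L = -24 (L = -6*4 = -24)
N = 693 (N = (3 - 24)*(-33) = -21*(-33) = 693)
N + D(-23, -32) = 693 + (-32 + 4*(-23)) = 693 + (-32 - 92) = 693 - 124 = 569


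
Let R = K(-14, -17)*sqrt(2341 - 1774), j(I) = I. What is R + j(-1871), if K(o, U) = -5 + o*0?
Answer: -1871 - 45*sqrt(7) ≈ -1990.1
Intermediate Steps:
K(o, U) = -5 (K(o, U) = -5 + 0 = -5)
R = -45*sqrt(7) (R = -5*sqrt(2341 - 1774) = -45*sqrt(7) ≈ -119.06)
R + j(-1871) = -45*sqrt(7) - 1871 = -1871 - 45*sqrt(7)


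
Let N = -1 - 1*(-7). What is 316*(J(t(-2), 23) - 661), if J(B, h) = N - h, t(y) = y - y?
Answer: -214248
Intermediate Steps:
t(y) = 0
N = 6 (N = -1 + 7 = 6)
J(B, h) = 6 - h
316*(J(t(-2), 23) - 661) = 316*((6 - 1*23) - 661) = 316*((6 - 23) - 661) = 316*(-17 - 661) = 316*(-678) = -214248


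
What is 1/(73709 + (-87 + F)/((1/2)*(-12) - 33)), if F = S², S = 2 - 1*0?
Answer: 39/2874734 ≈ 1.3566e-5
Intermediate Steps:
S = 2 (S = 2 + 0 = 2)
F = 4 (F = 2² = 4)
1/(73709 + (-87 + F)/((1/2)*(-12) - 33)) = 1/(73709 + (-87 + 4)/((1/2)*(-12) - 33)) = 1/(73709 - 83/((1*(½))*(-12) - 33)) = 1/(73709 - 83/((½)*(-12) - 33)) = 1/(73709 - 83/(-6 - 33)) = 1/(73709 - 83/(-39)) = 1/(73709 - 1/39*(-83)) = 1/(73709 + 83/39) = 1/(2874734/39) = 39/2874734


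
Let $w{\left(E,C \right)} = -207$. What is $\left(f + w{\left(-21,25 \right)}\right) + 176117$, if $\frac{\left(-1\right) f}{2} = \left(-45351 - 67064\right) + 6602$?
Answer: $387536$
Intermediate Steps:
$f = 211626$ ($f = - 2 \left(\left(-45351 - 67064\right) + 6602\right) = - 2 \left(-112415 + 6602\right) = \left(-2\right) \left(-105813\right) = 211626$)
$\left(f + w{\left(-21,25 \right)}\right) + 176117 = \left(211626 - 207\right) + 176117 = 211419 + 176117 = 387536$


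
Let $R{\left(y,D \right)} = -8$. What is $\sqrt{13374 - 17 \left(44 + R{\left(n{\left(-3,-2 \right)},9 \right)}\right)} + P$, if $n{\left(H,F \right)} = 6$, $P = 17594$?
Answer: $17594 + 3 \sqrt{1418} \approx 17707.0$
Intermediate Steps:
$\sqrt{13374 - 17 \left(44 + R{\left(n{\left(-3,-2 \right)},9 \right)}\right)} + P = \sqrt{13374 - 17 \left(44 - 8\right)} + 17594 = \sqrt{13374 - 612} + 17594 = \sqrt{12762} + 17594 = 3 \sqrt{1418} + 17594 = 17594 + 3 \sqrt{1418}$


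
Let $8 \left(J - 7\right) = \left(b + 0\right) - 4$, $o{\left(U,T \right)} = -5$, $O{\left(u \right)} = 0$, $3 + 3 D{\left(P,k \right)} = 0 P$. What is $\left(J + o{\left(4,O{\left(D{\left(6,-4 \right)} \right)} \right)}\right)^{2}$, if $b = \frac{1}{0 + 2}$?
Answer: $\frac{625}{256} \approx 2.4414$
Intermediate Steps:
$D{\left(P,k \right)} = -1$ ($D{\left(P,k \right)} = -1 + \frac{0 P}{3} = -1 + \frac{1}{3} \cdot 0 = -1 + 0 = -1$)
$b = \frac{1}{2} \approx 0.5$
$J = \frac{105}{16}$ ($J = 7 + \frac{\left(\frac{1}{2} + 0\right) - 4}{8} = 7 + \frac{\frac{1}{2} - 4}{8} = 7 + \frac{1}{8} \left(- \frac{7}{2}\right) = 7 - \frac{7}{16} = \frac{105}{16} \approx 6.5625$)
$\left(J + o{\left(4,O{\left(D{\left(6,-4 \right)} \right)} \right)}\right)^{2} = \left(\frac{105}{16} - 5\right)^{2} = \left(\frac{25}{16}\right)^{2} = \frac{625}{256}$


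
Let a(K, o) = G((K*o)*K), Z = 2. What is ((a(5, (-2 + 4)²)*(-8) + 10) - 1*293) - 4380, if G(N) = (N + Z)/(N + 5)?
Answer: -163477/35 ≈ -4670.8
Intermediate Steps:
G(N) = (2 + N)/(5 + N) (G(N) = (N + 2)/(N + 5) = (2 + N)/(5 + N))
a(K, o) = (2 + o*K²)/(5 + o*K²) (a(K, o) = (2 + (K*o)*K)/(5 + (K*o)*K) = (2 + o*K²)/(5 + o*K²))
((a(5, (-2 + 4)²)*(-8) + 10) - 1*293) - 4380 = ((((2 + (-2 + 4)²*5²)/(5 + (-2 + 4)²*5²))*(-8) + 10) - 1*293) - 4380 = ((((2 + 2²*25)/(5 + 2²*25))*(-8) + 10) - 293) - 4380 = ((((2 + 4*25)/(5 + 4*25))*(-8) + 10) - 293) - 4380 = ((((2 + 100)/(5 + 100))*(-8) + 10) - 293) - 4380 = (((102/105)*(-8) + 10) - 293) - 4380 = ((((1/105)*102)*(-8) + 10) - 293) - 4380 = (((34/35)*(-8) + 10) - 293) - 4380 = ((-272/35 + 10) - 293) - 4380 = (78/35 - 293) - 4380 = -10177/35 - 4380 = -163477/35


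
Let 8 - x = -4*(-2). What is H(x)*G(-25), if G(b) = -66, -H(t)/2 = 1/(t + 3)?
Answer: 44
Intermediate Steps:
x = 0 (x = 8 - (-4)*(-2) = 8 - 1*8 = 8 - 8 = 0)
H(t) = -2/(3 + t) (H(t) = -2/(t + 3) = -2/(3 + t))
H(x)*G(-25) = -2/(3 + 0)*(-66) = -2/3*(-66) = -2*⅓*(-66) = -⅔*(-66) = 44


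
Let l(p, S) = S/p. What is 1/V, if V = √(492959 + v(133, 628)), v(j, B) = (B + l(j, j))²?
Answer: √8886/88860 ≈ 0.0010608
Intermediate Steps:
v(j, B) = (1 + B)² (v(j, B) = (B + j/j)² = (B + 1)² = (1 + B)²)
V = 10*√8886 (V = √(492959 + (1 + 628)²) = √(492959 + 629²) = √(492959 + 395641) = √888600 = 10*√8886 ≈ 942.66)
1/V = 1/(10*√8886) = √8886/88860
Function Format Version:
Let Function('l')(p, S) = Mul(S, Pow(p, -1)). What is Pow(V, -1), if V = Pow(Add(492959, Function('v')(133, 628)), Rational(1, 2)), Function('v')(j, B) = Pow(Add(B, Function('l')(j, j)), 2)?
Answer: Mul(Rational(1, 88860), Pow(8886, Rational(1, 2))) ≈ 0.0010608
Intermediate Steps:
Function('v')(j, B) = Pow(Add(1, B), 2) (Function('v')(j, B) = Pow(Add(B, Mul(j, Pow(j, -1))), 2) = Pow(Add(B, 1), 2) = Pow(Add(1, B), 2))
V = Mul(10, Pow(8886, Rational(1, 2))) (V = Pow(Add(492959, Pow(Add(1, 628), 2)), Rational(1, 2)) = Pow(Add(492959, Pow(629, 2)), Rational(1, 2)) = Pow(Add(492959, 395641), Rational(1, 2)) = Pow(888600, Rational(1, 2)) = Mul(10, Pow(8886, Rational(1, 2))) ≈ 942.66)
Pow(V, -1) = Pow(Mul(10, Pow(8886, Rational(1, 2))), -1) = Mul(Rational(1, 88860), Pow(8886, Rational(1, 2)))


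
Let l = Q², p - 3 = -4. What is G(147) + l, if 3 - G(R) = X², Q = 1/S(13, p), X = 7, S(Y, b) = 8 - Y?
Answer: -1149/25 ≈ -45.960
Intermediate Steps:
p = -1 (p = 3 - 4 = -1)
Q = -⅕ (Q = 1/(8 - 1*13) = 1/(8 - 13) = 1/(-5) = -⅕ ≈ -0.20000)
l = 1/25 (l = (-⅕)² = 1/25 ≈ 0.040000)
G(R) = -46 (G(R) = 3 - 1*7² = 3 - 1*49 = 3 - 49 = -46)
G(147) + l = -46 + 1/25 = -1149/25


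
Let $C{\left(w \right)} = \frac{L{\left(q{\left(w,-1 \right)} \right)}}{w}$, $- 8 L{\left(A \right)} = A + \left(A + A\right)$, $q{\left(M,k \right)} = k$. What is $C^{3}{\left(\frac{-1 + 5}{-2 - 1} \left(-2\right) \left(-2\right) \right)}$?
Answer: $- \frac{729}{2097152} \approx -0.00034761$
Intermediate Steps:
$L{\left(A \right)} = - \frac{3 A}{8}$ ($L{\left(A \right)} = - \frac{A + \left(A + A\right)}{8} = - \frac{A + 2 A}{8} = - \frac{3 A}{8}$)
$C{\left(w \right)} = \frac{3}{8 w}$ ($C{\left(w \right)} = \frac{\left(- \frac{3}{8}\right) \left(-1\right)}{w} = \frac{3}{8 w}$)
$C^{3}{\left(\frac{-1 + 5}{-2 - 1} \left(-2\right) \left(-2\right) \right)} = \left(\frac{3}{8 \frac{-1 + 5}{-2 - 1} \left(-2\right) \left(-2\right)}\right)^{3} = \left(\frac{3}{8 \frac{4}{-3} \left(-2\right) \left(-2\right)}\right)^{3} = \left(\frac{3}{8 \cdot 4 \left(- \frac{1}{3}\right) \left(-2\right) \left(-2\right)}\right)^{3} = \left(\frac{3}{8 \left(- \frac{4}{3}\right) \left(-2\right) \left(-2\right)}\right)^{3} = \left(\frac{3}{8 \cdot \frac{8}{3} \left(-2\right)}\right)^{3} = \left(\frac{3}{8 \left(- \frac{16}{3}\right)}\right)^{3} = \left(\frac{3}{8} \left(- \frac{3}{16}\right)\right)^{3} = \left(- \frac{9}{128}\right)^{3} = - \frac{729}{2097152}$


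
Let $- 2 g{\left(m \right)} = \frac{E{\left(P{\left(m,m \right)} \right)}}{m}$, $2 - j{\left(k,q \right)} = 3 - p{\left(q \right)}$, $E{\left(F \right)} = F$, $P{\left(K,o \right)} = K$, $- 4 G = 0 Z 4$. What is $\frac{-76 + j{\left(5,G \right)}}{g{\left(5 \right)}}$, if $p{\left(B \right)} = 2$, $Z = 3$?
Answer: $150$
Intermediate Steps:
$G = 0$ ($G = - \frac{0 \cdot 3 \cdot 4}{4} = - \frac{0 \cdot 4}{4} = \left(- \frac{1}{4}\right) 0 = 0$)
$j{\left(k,q \right)} = 1$ ($j{\left(k,q \right)} = 2 - \left(3 - 2\right) = 2 - 1 = 1$)
$g{\left(m \right)} = - \frac{1}{2}$ ($g{\left(m \right)} = - \frac{m \frac{1}{m}}{2} = \left(- \frac{1}{2}\right) 1 = - \frac{1}{2}$)
$\frac{-76 + j{\left(5,G \right)}}{g{\left(5 \right)}} = \frac{-76 + 1}{- \frac{1}{2}} = \left(-75\right) \left(-2\right) = 150$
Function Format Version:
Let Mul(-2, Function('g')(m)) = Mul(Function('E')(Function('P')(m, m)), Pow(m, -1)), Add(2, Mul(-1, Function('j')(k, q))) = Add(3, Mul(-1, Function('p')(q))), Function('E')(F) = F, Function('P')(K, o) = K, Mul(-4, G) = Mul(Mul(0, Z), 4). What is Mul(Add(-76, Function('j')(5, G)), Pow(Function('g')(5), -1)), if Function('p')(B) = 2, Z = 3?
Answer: 150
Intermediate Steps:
G = 0 (G = Mul(Rational(-1, 4), Mul(Mul(0, 3), 4)) = Mul(Rational(-1, 4), Mul(0, 4)) = Mul(Rational(-1, 4), 0) = 0)
Function('j')(k, q) = 1 (Function('j')(k, q) = Add(2, Mul(-1, Add(3, Mul(-1, 2)))) = Add(2, Mul(-1, Add(3, -2))) = Add(2, Mul(-1, 1)) = Add(2, -1) = 1)
Function('g')(m) = Rational(-1, 2) (Function('g')(m) = Mul(Rational(-1, 2), Mul(m, Pow(m, -1))) = Mul(Rational(-1, 2), 1) = Rational(-1, 2))
Mul(Add(-76, Function('j')(5, G)), Pow(Function('g')(5), -1)) = Mul(Add(-76, 1), Pow(Rational(-1, 2), -1)) = Mul(-75, -2) = 150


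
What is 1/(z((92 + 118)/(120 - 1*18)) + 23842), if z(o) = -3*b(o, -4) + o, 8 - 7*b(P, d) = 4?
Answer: 119/2837239 ≈ 4.1942e-5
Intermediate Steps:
b(P, d) = 4/7 (b(P, d) = 8/7 - ⅐*4 = 8/7 - 4/7 = 4/7)
z(o) = -12/7 + o (z(o) = -3*4/7 + o = -12/7 + o)
1/(z((92 + 118)/(120 - 1*18)) + 23842) = 1/((-12/7 + (92 + 118)/(120 - 1*18)) + 23842) = 1/((-12/7 + 210/(120 - 18)) + 23842) = 1/((-12/7 + 210/102) + 23842) = 1/((-12/7 + 210*(1/102)) + 23842) = 1/((-12/7 + 35/17) + 23842) = 1/(41/119 + 23842) = 1/(2837239/119) = 119/2837239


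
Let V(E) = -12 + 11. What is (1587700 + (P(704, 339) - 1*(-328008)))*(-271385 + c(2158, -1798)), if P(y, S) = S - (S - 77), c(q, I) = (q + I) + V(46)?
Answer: -519227545410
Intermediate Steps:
V(E) = -1
c(q, I) = -1 + I + q (c(q, I) = (q + I) - 1 = (I + q) - 1 = -1 + I + q)
P(y, S) = 77 (P(y, S) = S - (-77 + S) = S + (77 - S) = 77)
(1587700 + (P(704, 339) - 1*(-328008)))*(-271385 + c(2158, -1798)) = (1587700 + (77 - 1*(-328008)))*(-271385 + (-1 - 1798 + 2158)) = (1587700 + (77 + 328008))*(-271385 + 359) = (1587700 + 328085)*(-271026) = 1915785*(-271026) = -519227545410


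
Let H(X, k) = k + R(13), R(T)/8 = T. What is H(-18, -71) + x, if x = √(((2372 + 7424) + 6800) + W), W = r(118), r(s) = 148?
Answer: 33 + 2*√4186 ≈ 162.40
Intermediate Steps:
R(T) = 8*T
W = 148
H(X, k) = 104 + k (H(X, k) = k + 8*13 = k + 104 = 104 + k)
x = 2*√4186 (x = √(((2372 + 7424) + 6800) + 148) = √((9796 + 6800) + 148) = √(16596 + 148) = √16744 = 2*√4186 ≈ 129.40)
H(-18, -71) + x = (104 - 71) + 2*√4186 = 33 + 2*√4186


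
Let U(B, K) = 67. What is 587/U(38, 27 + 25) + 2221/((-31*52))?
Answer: 797437/108004 ≈ 7.3834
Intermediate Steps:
587/U(38, 27 + 25) + 2221/((-31*52)) = 587/67 + 2221/((-31*52)) = 587*(1/67) + 2221/(-1612) = 587/67 + 2221*(-1/1612) = 587/67 - 2221/1612 = 797437/108004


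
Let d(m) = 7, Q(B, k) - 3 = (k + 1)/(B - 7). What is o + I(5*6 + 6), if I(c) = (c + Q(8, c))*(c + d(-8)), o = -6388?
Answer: -3120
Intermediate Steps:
Q(B, k) = 3 + (1 + k)/(-7 + B) (Q(B, k) = 3 + (k + 1)/(B - 7) = 3 + (1 + k)/(-7 + B))
I(c) = (4 + 2*c)*(7 + c) (I(c) = (c + (-20 + c + 3*8)/(-7 + 8))*(c + 7) = (c + (-20 + c + 24)/1)*(7 + c) = (c + 1*(4 + c))*(7 + c) = (c + (4 + c))*(7 + c) = (4 + 2*c)*(7 + c))
o + I(5*6 + 6) = -6388 + (28 + 2*(5*6 + 6)**2 + 18*(5*6 + 6)) = -6388 + (28 + 2*(30 + 6)**2 + 18*(30 + 6)) = -6388 + (28 + 2*36**2 + 18*36) = -6388 + (28 + 2*1296 + 648) = -6388 + (28 + 2592 + 648) = -6388 + 3268 = -3120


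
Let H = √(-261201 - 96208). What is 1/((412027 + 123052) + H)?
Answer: 535079/286309893650 - I*√357409/286309893650 ≈ 1.8689e-6 - 2.0881e-9*I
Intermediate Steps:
H = I*√357409 (H = √(-357409) = I*√357409 ≈ 597.84*I)
1/((412027 + 123052) + H) = 1/((412027 + 123052) + I*√357409) = 1/(535079 + I*√357409)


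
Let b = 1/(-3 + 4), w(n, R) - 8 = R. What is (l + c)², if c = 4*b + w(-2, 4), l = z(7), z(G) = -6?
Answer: 100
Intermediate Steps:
w(n, R) = 8 + R
b = 1 (b = 1/1 = 1)
l = -6
c = 16 (c = 4*1 + (8 + 4) = 4 + 12 = 16)
(l + c)² = (-6 + 16)² = 10² = 100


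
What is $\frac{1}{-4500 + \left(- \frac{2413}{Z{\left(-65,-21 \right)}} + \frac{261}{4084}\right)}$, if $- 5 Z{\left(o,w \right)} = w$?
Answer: $- \frac{85764}{435205979} \approx -0.00019707$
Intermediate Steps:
$Z{\left(o,w \right)} = - \frac{w}{5}$
$\frac{1}{-4500 + \left(- \frac{2413}{Z{\left(-65,-21 \right)}} + \frac{261}{4084}\right)} = \frac{1}{-4500 + \left(- \frac{2413}{\left(- \frac{1}{5}\right) \left(-21\right)} + \frac{261}{4084}\right)} = \frac{1}{-4500 + \left(- \frac{2413}{\frac{21}{5}} + 261 \cdot \frac{1}{4084}\right)} = \frac{1}{-4500 + \left(\left(-2413\right) \frac{5}{21} + \frac{261}{4084}\right)} = \frac{1}{-4500 + \left(- \frac{12065}{21} + \frac{261}{4084}\right)} = \frac{1}{-4500 - \frac{49267979}{85764}} = \frac{1}{- \frac{435205979}{85764}} = - \frac{85764}{435205979}$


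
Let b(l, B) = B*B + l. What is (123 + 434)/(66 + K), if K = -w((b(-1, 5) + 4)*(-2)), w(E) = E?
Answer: 557/122 ≈ 4.5656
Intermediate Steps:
b(l, B) = l + B² (b(l, B) = B² + l = l + B²)
K = 56 (K = -((-1 + 5²) + 4)*(-2) = -((-1 + 25) + 4)*(-2) = -(24 + 4)*(-2) = -28*(-2) = -1*(-56) = 56)
(123 + 434)/(66 + K) = (123 + 434)/(66 + 56) = 557/122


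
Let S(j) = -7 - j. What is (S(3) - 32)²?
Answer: 1764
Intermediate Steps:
(S(3) - 32)² = ((-7 - 1*3) - 32)² = ((-7 - 3) - 32)² = (-10 - 32)² = (-42)² = 1764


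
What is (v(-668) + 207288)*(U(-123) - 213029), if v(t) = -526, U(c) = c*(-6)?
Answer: -43893711742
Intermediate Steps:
U(c) = -6*c
(v(-668) + 207288)*(U(-123) - 213029) = (-526 + 207288)*(-6*(-123) - 213029) = 206762*(738 - 213029) = 206762*(-212291) = -43893711742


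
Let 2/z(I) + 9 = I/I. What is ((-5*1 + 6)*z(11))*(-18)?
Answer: 9/2 ≈ 4.5000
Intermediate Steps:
z(I) = -1/4 (z(I) = 2/(-9 + I/I) = 2/(-9 + 1) = 2/(-8) = 2*(-1/8) = -1/4)
((-5*1 + 6)*z(11))*(-18) = ((-5*1 + 6)*(-1/4))*(-18) = ((-5 + 6)*(-1/4))*(-18) = (1*(-1/4))*(-18) = -1/4*(-18) = 9/2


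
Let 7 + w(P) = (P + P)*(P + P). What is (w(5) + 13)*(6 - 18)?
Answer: -1272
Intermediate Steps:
w(P) = -7 + 4*P² (w(P) = -7 + (P + P)*(P + P) = -7 + (2*P)*(2*P) = -7 + 4*P²)
(w(5) + 13)*(6 - 18) = ((-7 + 4*5²) + 13)*(6 - 18) = ((-7 + 4*25) + 13)*(-12) = ((-7 + 100) + 13)*(-12) = (93 + 13)*(-12) = 106*(-12) = -1272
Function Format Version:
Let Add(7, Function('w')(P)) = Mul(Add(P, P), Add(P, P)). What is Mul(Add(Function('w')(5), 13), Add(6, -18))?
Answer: -1272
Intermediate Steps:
Function('w')(P) = Add(-7, Mul(4, Pow(P, 2))) (Function('w')(P) = Add(-7, Mul(Add(P, P), Add(P, P))) = Add(-7, Mul(Mul(2, P), Mul(2, P))) = Add(-7, Mul(4, Pow(P, 2))))
Mul(Add(Function('w')(5), 13), Add(6, -18)) = Mul(Add(Add(-7, Mul(4, Pow(5, 2))), 13), Add(6, -18)) = Mul(Add(Add(-7, Mul(4, 25)), 13), -12) = Mul(Add(Add(-7, 100), 13), -12) = Mul(Add(93, 13), -12) = Mul(106, -12) = -1272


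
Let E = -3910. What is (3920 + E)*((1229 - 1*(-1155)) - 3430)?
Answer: -10460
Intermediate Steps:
(3920 + E)*((1229 - 1*(-1155)) - 3430) = (3920 - 3910)*((1229 - 1*(-1155)) - 3430) = 10*((1229 + 1155) - 3430) = 10*(2384 - 3430) = 10*(-1046) = -10460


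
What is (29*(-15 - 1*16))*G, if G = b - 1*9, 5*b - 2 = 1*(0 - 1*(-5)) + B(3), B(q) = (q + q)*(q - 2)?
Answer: 28768/5 ≈ 5753.6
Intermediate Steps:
B(q) = 2*q*(-2 + q) (B(q) = (2*q)*(-2 + q) = 2*q*(-2 + q))
b = 13/5 (b = ⅖ + (1*(0 - 1*(-5)) + 2*3*(-2 + 3))/5 = ⅖ + (1*(0 + 5) + 2*3*1)/5 = ⅖ + (1*5 + 6)/5 = ⅖ + (5 + 6)/5 = ⅖ + (⅕)*11 = ⅖ + 11/5 = 13/5 ≈ 2.6000)
G = -32/5 (G = 13/5 - 1*9 = 13/5 - 9 = -32/5 ≈ -6.4000)
(29*(-15 - 1*16))*G = (29*(-15 - 1*16))*(-32/5) = (29*(-15 - 16))*(-32/5) = (29*(-31))*(-32/5) = -899*(-32/5) = 28768/5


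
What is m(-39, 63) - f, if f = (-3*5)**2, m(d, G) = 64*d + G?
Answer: -2658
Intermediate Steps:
m(d, G) = G + 64*d
f = 225 (f = (-15)**2 = 225)
m(-39, 63) - f = (63 + 64*(-39)) - 1*225 = (63 - 2496) - 225 = -2433 - 225 = -2658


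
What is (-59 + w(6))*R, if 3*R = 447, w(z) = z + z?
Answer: -7003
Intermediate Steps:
w(z) = 2*z
R = 149 (R = (⅓)*447 = 149)
(-59 + w(6))*R = (-59 + 2*6)*149 = (-59 + 12)*149 = -47*149 = -7003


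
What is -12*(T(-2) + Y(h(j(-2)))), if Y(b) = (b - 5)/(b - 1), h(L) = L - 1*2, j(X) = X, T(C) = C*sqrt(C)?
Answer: -108/5 + 24*I*sqrt(2) ≈ -21.6 + 33.941*I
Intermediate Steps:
T(C) = C**(3/2)
h(L) = -2 + L (h(L) = L - 2 = -2 + L)
Y(b) = (-5 + b)/(-1 + b)
-12*(T(-2) + Y(h(j(-2)))) = -12*((-2)**(3/2) + (-5 + (-2 - 2))/(-1 + (-2 - 2))) = -12*(-2*I*sqrt(2) + (-5 - 4)/(-1 - 4)) = -12*(-2*I*sqrt(2) - 9/(-5)) = -12*(-2*I*sqrt(2) - 1/5*(-9)) = -12*(-2*I*sqrt(2) + 9/5) = -12*(9/5 - 2*I*sqrt(2)) = -108/5 + 24*I*sqrt(2)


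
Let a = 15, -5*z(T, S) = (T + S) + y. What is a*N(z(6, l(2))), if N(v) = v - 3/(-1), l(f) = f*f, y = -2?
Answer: 21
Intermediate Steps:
l(f) = f**2
z(T, S) = 2/5 - S/5 - T/5 (z(T, S) = -((T + S) - 2)/5 = -((S + T) - 2)/5 = -(-2 + S + T)/5 = 2/5 - S/5 - T/5)
N(v) = 3 + v (N(v) = v - 3*(-1) = v - 1*(-3) = v + 3 = 3 + v)
a*N(z(6, l(2))) = 15*(3 + (2/5 - 1/5*2**2 - 1/5*6)) = 15*(3 + (2/5 - 1/5*4 - 6/5)) = 15*(3 + (2/5 - 4/5 - 6/5)) = 15*(3 - 8/5) = 15*(7/5) = 21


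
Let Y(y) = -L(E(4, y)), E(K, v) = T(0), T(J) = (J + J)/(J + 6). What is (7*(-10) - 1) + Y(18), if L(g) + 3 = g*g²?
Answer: -68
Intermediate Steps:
T(J) = 2*J/(6 + J) (T(J) = (2*J)/(6 + J) = 2*J/(6 + J))
E(K, v) = 0 (E(K, v) = 2*0/(6 + 0) = 2*0/6 = 2*0*(⅙) = 0)
L(g) = -3 + g³ (L(g) = -3 + g*g² = -3 + g³)
Y(y) = 3 (Y(y) = -(-3 + 0³) = -(-3 + 0) = -1*(-3) = 3)
(7*(-10) - 1) + Y(18) = (7*(-10) - 1) + 3 = (-70 - 1) + 3 = -71 + 3 = -68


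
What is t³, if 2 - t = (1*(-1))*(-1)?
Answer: 1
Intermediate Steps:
t = 1 (t = 2 - 1*(-1)*(-1) = 2 - (-1)*(-1) = 2 - 1*1 = 2 - 1 = 1)
t³ = 1³ = 1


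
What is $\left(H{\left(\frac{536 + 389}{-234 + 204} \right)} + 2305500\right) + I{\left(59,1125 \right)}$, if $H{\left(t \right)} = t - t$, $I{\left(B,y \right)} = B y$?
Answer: $2371875$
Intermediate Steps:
$H{\left(t \right)} = 0$
$\left(H{\left(\frac{536 + 389}{-234 + 204} \right)} + 2305500\right) + I{\left(59,1125 \right)} = \left(0 + 2305500\right) + 59 \cdot 1125 = 2305500 + 66375 = 2371875$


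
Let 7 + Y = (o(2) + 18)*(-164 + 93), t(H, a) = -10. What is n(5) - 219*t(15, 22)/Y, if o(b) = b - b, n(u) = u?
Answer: 847/257 ≈ 3.2957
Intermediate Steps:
o(b) = 0
Y = -1285 (Y = -7 + (0 + 18)*(-164 + 93) = -7 + 18*(-71) = -7 - 1278 = -1285)
n(5) - 219*t(15, 22)/Y = 5 - (-2190)/(-1285) = 5 - (-2190)*(-1)/1285 = 5 - 219*2/257 = 5 - 438/257 = 847/257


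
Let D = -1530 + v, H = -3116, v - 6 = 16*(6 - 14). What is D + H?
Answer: -4768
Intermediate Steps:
v = -122 (v = 6 + 16*(6 - 14) = 6 + 16*(-8) = 6 - 128 = -122)
D = -1652 (D = -1530 - 122 = -1652)
D + H = -1652 - 3116 = -4768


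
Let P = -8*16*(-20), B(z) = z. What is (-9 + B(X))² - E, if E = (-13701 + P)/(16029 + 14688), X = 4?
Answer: 779066/30717 ≈ 25.363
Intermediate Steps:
P = 2560 (P = -128*(-20) = 2560)
E = -11141/30717 (E = (-13701 + 2560)/(16029 + 14688) = -11141/30717 ≈ -0.36270)
(-9 + B(X))² - E = (-9 + 4)² - 1*(-11141/30717) = (-5)² + 11141/30717 = 25 + 11141/30717 = 779066/30717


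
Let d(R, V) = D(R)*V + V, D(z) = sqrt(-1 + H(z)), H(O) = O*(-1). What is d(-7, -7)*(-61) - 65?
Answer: 362 + 427*sqrt(6) ≈ 1407.9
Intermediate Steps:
H(O) = -O
D(z) = sqrt(-1 - z)
d(R, V) = V + V*sqrt(-1 - R) (d(R, V) = sqrt(-1 - R)*V + V = V*sqrt(-1 - R) + V = V + V*sqrt(-1 - R))
d(-7, -7)*(-61) - 65 = -7*(1 + sqrt(-1 - 1*(-7)))*(-61) - 65 = -7*(1 + sqrt(-1 + 7))*(-61) - 65 = -7*(1 + sqrt(6))*(-61) - 65 = (-7 - 7*sqrt(6))*(-61) - 65 = (427 + 427*sqrt(6)) - 65 = 362 + 427*sqrt(6)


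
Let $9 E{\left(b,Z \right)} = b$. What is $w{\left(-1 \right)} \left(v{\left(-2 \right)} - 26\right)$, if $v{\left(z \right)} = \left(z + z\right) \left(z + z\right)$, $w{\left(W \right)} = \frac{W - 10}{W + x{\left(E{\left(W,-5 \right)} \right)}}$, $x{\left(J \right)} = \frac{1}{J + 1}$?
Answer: $880$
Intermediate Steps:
$E{\left(b,Z \right)} = \frac{b}{9}$
$x{\left(J \right)} = \frac{1}{1 + J}$
$w{\left(W \right)} = \frac{-10 + W}{W + \frac{1}{1 + \frac{W}{9}}}$ ($w{\left(W \right)} = \frac{W - 10}{W + \frac{1}{1 + \frac{W}{9}}} = \frac{-10 + W}{W + \frac{1}{1 + \frac{W}{9}}}$)
$v{\left(z \right)} = 4 z^{2}$ ($v{\left(z \right)} = 2 z 2 z = 4 z^{2}$)
$w{\left(-1 \right)} \left(v{\left(-2 \right)} - 26\right) = \frac{\left(-10 - 1\right) \left(9 - 1\right)}{9 - \left(9 - 1\right)} \left(4 \left(-2\right)^{2} - 26\right) = \frac{1}{9 - 8} \left(-11\right) 8 \left(4 \cdot 4 - 26\right) = \frac{1}{9 - 8} \left(-11\right) 8 \left(16 - 26\right) = 1^{-1} \left(-11\right) 8 \left(-10\right) = 1 \left(-11\right) 8 \left(-10\right) = \left(-88\right) \left(-10\right) = 880$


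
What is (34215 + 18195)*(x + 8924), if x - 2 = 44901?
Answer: 2821073070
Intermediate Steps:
x = 44903 (x = 2 + 44901 = 44903)
(34215 + 18195)*(x + 8924) = (34215 + 18195)*(44903 + 8924) = 52410*53827 = 2821073070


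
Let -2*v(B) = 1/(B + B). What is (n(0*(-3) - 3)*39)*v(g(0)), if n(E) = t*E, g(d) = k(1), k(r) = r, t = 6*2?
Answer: 351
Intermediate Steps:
t = 12
g(d) = 1
v(B) = -1/(4*B) (v(B) = -1/(2*(B + B)) = -1/(2*B)/2 = -1/(4*B))
n(E) = 12*E
(n(0*(-3) - 3)*39)*v(g(0)) = ((12*(0*(-3) - 3))*39)*(-1/4/1) = ((12*(0 - 3))*39)*(-1/4*1) = ((12*(-3))*39)*(-1/4) = -36*39*(-1/4) = -1404*(-1/4) = 351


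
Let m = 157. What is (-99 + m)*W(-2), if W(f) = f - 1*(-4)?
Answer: 116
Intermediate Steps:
W(f) = 4 + f (W(f) = f + 4 = 4 + f)
(-99 + m)*W(-2) = (-99 + 157)*(4 - 2) = 58*2 = 116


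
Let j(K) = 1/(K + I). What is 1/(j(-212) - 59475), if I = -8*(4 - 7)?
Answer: -188/11181301 ≈ -1.6814e-5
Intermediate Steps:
I = 24 (I = -8*(-3) = 24)
j(K) = 1/(24 + K) (j(K) = 1/(K + 24) = 1/(24 + K))
1/(j(-212) - 59475) = 1/(1/(24 - 212) - 59475) = 1/(1/(-188) - 59475) = 1/(-1/188 - 59475) = 1/(-11181301/188) = -188/11181301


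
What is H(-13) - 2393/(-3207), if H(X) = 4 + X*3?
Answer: -109852/3207 ≈ -34.254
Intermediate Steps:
H(X) = 4 + 3*X
H(-13) - 2393/(-3207) = (4 + 3*(-13)) - 2393/(-3207) = (4 - 39) - 2393*(-1)/3207 = -35 - 1*(-2393/3207) = -35 + 2393/3207 = -109852/3207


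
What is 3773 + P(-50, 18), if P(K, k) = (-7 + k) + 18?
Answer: 3802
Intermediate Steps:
P(K, k) = 11 + k
3773 + P(-50, 18) = 3773 + (11 + 18) = 3773 + 29 = 3802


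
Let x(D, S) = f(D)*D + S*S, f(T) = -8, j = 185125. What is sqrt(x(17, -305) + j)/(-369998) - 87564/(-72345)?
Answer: 29188/24115 - sqrt(278014)/369998 ≈ 1.2089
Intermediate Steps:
x(D, S) = S**2 - 8*D (x(D, S) = -8*D + S*S = -8*D + S**2 = S**2 - 8*D)
sqrt(x(17, -305) + j)/(-369998) - 87564/(-72345) = sqrt(((-305)**2 - 8*17) + 185125)/(-369998) - 87564/(-72345) = sqrt((93025 - 136) + 185125)*(-1/369998) - 87564*(-1/72345) = sqrt(92889 + 185125)*(-1/369998) + 29188/24115 = sqrt(278014)*(-1/369998) + 29188/24115 = -sqrt(278014)/369998 + 29188/24115 = 29188/24115 - sqrt(278014)/369998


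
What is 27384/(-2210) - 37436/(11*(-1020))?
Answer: -330169/36465 ≈ -9.0544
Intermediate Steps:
27384/(-2210) - 37436/(11*(-1020)) = 27384*(-1/2210) - 37436/(-11220) = -13692/1105 - 37436*(-1/11220) = -13692/1105 + 9359/2805 = -330169/36465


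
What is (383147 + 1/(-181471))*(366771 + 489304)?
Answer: 59522954021208700/181471 ≈ 3.2800e+11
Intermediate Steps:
(383147 + 1/(-181471))*(366771 + 489304) = (383147 - 1/181471)*856075 = (69530069236/181471)*856075 = 59522954021208700/181471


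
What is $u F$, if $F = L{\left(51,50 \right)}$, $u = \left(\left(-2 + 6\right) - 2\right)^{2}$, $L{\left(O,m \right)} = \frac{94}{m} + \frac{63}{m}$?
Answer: $\frac{314}{25} \approx 12.56$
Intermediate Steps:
$L{\left(O,m \right)} = \frac{157}{m}$
$u = 4$ ($u = \left(4 - 2\right)^{2} = 2^{2} = 4$)
$F = \frac{157}{50} \approx 3.14$
$u F = 4 \cdot \frac{157}{50} = \frac{314}{25}$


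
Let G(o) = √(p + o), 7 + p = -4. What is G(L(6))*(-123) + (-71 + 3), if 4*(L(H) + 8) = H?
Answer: -68 - 123*I*√70/2 ≈ -68.0 - 514.55*I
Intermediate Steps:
p = -11 (p = -7 - 4 = -11)
L(H) = -8 + H/4
G(o) = √(-11 + o)
G(L(6))*(-123) + (-71 + 3) = √(-11 + (-8 + (¼)*6))*(-123) + (-71 + 3) = √(-11 + (-8 + 3/2))*(-123) - 68 = √(-11 - 13/2)*(-123) - 68 = √(-35/2)*(-123) - 68 = (I*√70/2)*(-123) - 68 = -123*I*√70/2 - 68 = -68 - 123*I*√70/2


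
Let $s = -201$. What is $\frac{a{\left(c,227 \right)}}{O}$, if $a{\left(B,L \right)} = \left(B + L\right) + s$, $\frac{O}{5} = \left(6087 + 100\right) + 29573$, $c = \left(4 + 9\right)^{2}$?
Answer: $\frac{13}{11920} \approx 0.0010906$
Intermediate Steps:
$c = 169$ ($c = 13^{2} = 169$)
$O = 178800$ ($O = 5 \left(\left(6087 + 100\right) + 29573\right) = 5 \left(6187 + 29573\right) = 5 \cdot 35760 = 178800$)
$a{\left(B,L \right)} = -201 + B + L$ ($a{\left(B,L \right)} = \left(B + L\right) - 201 = -201 + B + L$)
$\frac{a{\left(c,227 \right)}}{O} = \frac{-201 + 169 + 227}{178800} = 195 \cdot \frac{1}{178800} = \frac{13}{11920}$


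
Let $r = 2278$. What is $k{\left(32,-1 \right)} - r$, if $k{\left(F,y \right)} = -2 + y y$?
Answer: $-2279$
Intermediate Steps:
$k{\left(F,y \right)} = -2 + y^{2}$
$k{\left(32,-1 \right)} - r = \left(-2 + \left(-1\right)^{2}\right) - 2278 = \left(-2 + 1\right) - 2278 = -1 - 2278 = -2279$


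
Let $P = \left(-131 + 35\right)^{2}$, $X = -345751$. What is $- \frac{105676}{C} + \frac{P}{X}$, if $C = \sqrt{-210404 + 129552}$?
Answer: $- \frac{9216}{345751} + \frac{1822 i \sqrt{20213}}{697} \approx -0.026655 + 371.65 i$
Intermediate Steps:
$C = 2 i \sqrt{20213}$ ($C = \sqrt{-80852} = 2 i \sqrt{20213} \approx 284.34 i$)
$P = 9216$ ($P = \left(-96\right)^{2} = 9216$)
$- \frac{105676}{C} + \frac{P}{X} = - \frac{105676}{2 i \sqrt{20213}} + \frac{9216}{-345751} = - 105676 \left(- \frac{i \sqrt{20213}}{40426}\right) + 9216 \left(- \frac{1}{345751}\right) = \frac{1822 i \sqrt{20213}}{697} - \frac{9216}{345751} = - \frac{9216}{345751} + \frac{1822 i \sqrt{20213}}{697}$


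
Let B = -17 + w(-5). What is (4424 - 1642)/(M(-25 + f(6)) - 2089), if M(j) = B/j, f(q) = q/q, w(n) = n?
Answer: -33384/25057 ≈ -1.3323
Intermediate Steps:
B = -22 (B = -17 - 5 = -22)
f(q) = 1
M(j) = -22/j
(4424 - 1642)/(M(-25 + f(6)) - 2089) = (4424 - 1642)/(-22/(-25 + 1) - 2089) = 2782/(-22/(-24) - 2089) = 2782/(-22*(-1/24) - 2089) = 2782/(11/12 - 2089) = 2782/(-25057/12) = 2782*(-12/25057) = -33384/25057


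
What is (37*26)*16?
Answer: 15392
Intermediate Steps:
(37*26)*16 = 962*16 = 15392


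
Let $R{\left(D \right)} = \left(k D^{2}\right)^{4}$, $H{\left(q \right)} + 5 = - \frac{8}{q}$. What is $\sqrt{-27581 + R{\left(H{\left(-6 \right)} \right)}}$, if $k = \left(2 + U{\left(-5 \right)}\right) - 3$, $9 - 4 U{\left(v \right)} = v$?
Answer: $\frac{\sqrt{131078957569}}{324} \approx 1117.4$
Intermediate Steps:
$U{\left(v \right)} = \frac{9}{4} - \frac{v}{4}$
$k = \frac{5}{2}$ ($k = \left(2 + \left(\frac{9}{4} - - \frac{5}{4}\right)\right) - 3 = \left(2 + \left(\frac{9}{4} + \frac{5}{4}\right)\right) - 3 = \left(2 + \frac{7}{2}\right) - 3 = \frac{11}{2} - 3 = \frac{5}{2} \approx 2.5$)
$H{\left(q \right)} = -5 - \frac{8}{q}$
$R{\left(D \right)} = \frac{625 D^{8}}{16}$ ($R{\left(D \right)} = \left(\frac{5 D^{2}}{2}\right)^{4} = \frac{625 D^{8}}{16}$)
$\sqrt{-27581 + R{\left(H{\left(-6 \right)} \right)}} = \sqrt{-27581 + \frac{625 \left(-5 - \frac{8}{-6}\right)^{8}}{16}} = \sqrt{-27581 + \frac{625 \left(-5 - - \frac{4}{3}\right)^{8}}{16}} = \sqrt{-27581 + \frac{625 \left(-5 + \frac{4}{3}\right)^{8}}{16}} = \sqrt{-27581 + \frac{625 \left(- \frac{11}{3}\right)^{8}}{16}} = \sqrt{-27581 + \frac{625}{16} \cdot \frac{214358881}{6561}} = \sqrt{-27581 + \frac{133974300625}{104976}} = \sqrt{\frac{131078957569}{104976}} = \frac{\sqrt{131078957569}}{324}$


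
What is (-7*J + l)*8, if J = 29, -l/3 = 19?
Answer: -2080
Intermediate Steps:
l = -57 (l = -3*19 = -57)
(-7*J + l)*8 = (-7*29 - 57)*8 = (-203 - 57)*8 = -260*8 = -2080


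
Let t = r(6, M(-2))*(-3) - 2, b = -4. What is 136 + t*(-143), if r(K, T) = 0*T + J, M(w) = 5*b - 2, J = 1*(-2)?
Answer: -436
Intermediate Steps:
J = -2
M(w) = -22 (M(w) = 5*(-4) - 2 = -20 - 2 = -22)
r(K, T) = -2 (r(K, T) = 0*T - 2 = 0 - 2 = -2)
t = 4 (t = -2*(-3) - 2 = 6 - 2 = 4)
136 + t*(-143) = 136 + 4*(-143) = 136 - 572 = -436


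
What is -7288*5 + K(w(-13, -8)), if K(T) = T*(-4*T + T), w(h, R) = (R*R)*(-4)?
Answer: -233048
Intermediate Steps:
w(h, R) = -4*R² (w(h, R) = R²*(-4) = -4*R²)
K(T) = -3*T² (K(T) = T*(-3*T) = -3*T²)
-7288*5 + K(w(-13, -8)) = -7288*5 - 3*(-4*(-8)²)² = -36440 - 3*(-4*64)² = -36440 - 3*(-256)² = -36440 - 3*65536 = -36440 - 196608 = -233048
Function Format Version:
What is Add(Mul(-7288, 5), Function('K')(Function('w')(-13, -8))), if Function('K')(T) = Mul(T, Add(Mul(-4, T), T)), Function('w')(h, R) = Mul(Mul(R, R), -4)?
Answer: -233048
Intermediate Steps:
Function('w')(h, R) = Mul(-4, Pow(R, 2)) (Function('w')(h, R) = Mul(Pow(R, 2), -4) = Mul(-4, Pow(R, 2)))
Function('K')(T) = Mul(-3, Pow(T, 2)) (Function('K')(T) = Mul(T, Mul(-3, T)) = Mul(-3, Pow(T, 2)))
Add(Mul(-7288, 5), Function('K')(Function('w')(-13, -8))) = Add(Mul(-7288, 5), Mul(-3, Pow(Mul(-4, Pow(-8, 2)), 2))) = Add(-36440, Mul(-3, Pow(Mul(-4, 64), 2))) = Add(-36440, Mul(-3, Pow(-256, 2))) = Add(-36440, Mul(-3, 65536)) = Add(-36440, -196608) = -233048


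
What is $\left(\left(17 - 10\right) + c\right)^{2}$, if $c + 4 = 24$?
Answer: $729$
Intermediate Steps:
$c = 20$ ($c = -4 + 24 = 20$)
$\left(\left(17 - 10\right) + c\right)^{2} = \left(\left(17 - 10\right) + 20\right)^{2} = \left(7 + 20\right)^{2} = 27^{2} = 729$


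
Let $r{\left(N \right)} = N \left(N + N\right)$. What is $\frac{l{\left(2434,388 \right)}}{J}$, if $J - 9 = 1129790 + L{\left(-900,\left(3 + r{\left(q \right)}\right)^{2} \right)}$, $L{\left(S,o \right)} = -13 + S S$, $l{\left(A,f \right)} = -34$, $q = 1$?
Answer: $- \frac{17}{969893} \approx -1.7528 \cdot 10^{-5}$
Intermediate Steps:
$r{\left(N \right)} = 2 N^{2}$ ($r{\left(N \right)} = N 2 N = 2 N^{2}$)
$L{\left(S,o \right)} = -13 + S^{2}$
$J = 1939786$ ($J = 9 + \left(1129790 - \left(13 - \left(-900\right)^{2}\right)\right) = 9 + \left(1129790 + \left(-13 + 810000\right)\right) = 9 + \left(1129790 + 809987\right) = 9 + 1939777 = 1939786$)
$\frac{l{\left(2434,388 \right)}}{J} = - \frac{34}{1939786} = \left(-34\right) \frac{1}{1939786} = - \frac{17}{969893}$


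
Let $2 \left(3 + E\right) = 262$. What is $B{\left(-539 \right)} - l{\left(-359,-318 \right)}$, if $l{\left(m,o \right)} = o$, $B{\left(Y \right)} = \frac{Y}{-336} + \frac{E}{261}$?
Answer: $\frac{1336715}{4176} \approx 320.09$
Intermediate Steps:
$E = 128$ ($E = -3 + \frac{1}{2} \cdot 262 = -3 + 131 = 128$)
$B{\left(Y \right)} = \frac{128}{261} - \frac{Y}{336}$ ($B{\left(Y \right)} = \frac{Y}{-336} + \frac{128}{261} = Y \left(- \frac{1}{336}\right) + 128 \cdot \frac{1}{261} = - \frac{Y}{336} + \frac{128}{261} = \frac{128}{261} - \frac{Y}{336}$)
$B{\left(-539 \right)} - l{\left(-359,-318 \right)} = \left(\frac{128}{261} - - \frac{77}{48}\right) - -318 = \left(\frac{128}{261} + \frac{77}{48}\right) + 318 = \frac{8747}{4176} + 318 = \frac{1336715}{4176}$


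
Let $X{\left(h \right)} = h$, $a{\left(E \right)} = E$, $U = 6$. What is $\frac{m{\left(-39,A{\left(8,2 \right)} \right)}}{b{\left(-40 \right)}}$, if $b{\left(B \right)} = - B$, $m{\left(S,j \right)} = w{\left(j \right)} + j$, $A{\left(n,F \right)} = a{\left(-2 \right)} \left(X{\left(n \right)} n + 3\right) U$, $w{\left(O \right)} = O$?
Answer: $- \frac{201}{5} \approx -40.2$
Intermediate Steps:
$A{\left(n,F \right)} = -36 - 12 n^{2}$ ($A{\left(n,F \right)} = - 2 \left(n n + 3\right) 6 = - 2 \left(n^{2} + 3\right) 6 = - 2 \left(3 + n^{2}\right) 6 = \left(-6 - 2 n^{2}\right) 6 = -36 - 12 n^{2}$)
$m{\left(S,j \right)} = 2 j$ ($m{\left(S,j \right)} = j + j = 2 j$)
$\frac{m{\left(-39,A{\left(8,2 \right)} \right)}}{b{\left(-40 \right)}} = \frac{2 \left(-36 - 12 \cdot 8^{2}\right)}{\left(-1\right) \left(-40\right)} = \frac{2 \left(-36 - 768\right)}{40} = 2 \left(-36 - 768\right) \frac{1}{40} = 2 \left(-804\right) \frac{1}{40} = \left(-1608\right) \frac{1}{40} = - \frac{201}{5}$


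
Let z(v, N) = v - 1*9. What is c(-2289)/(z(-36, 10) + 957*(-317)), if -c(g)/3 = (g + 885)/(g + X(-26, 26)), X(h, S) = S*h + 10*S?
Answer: 702/136789145 ≈ 5.1320e-6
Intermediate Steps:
X(h, S) = 10*S + S*h
z(v, N) = -9 + v (z(v, N) = v - 9 = -9 + v)
c(g) = -3*(885 + g)/(-416 + g) (c(g) = -3*(g + 885)/(g + 26*(10 - 26)) = -3*(885 + g)/(g + 26*(-16)) = -3*(885 + g)/(g - 416) = -3*(885 + g)/(-416 + g))
c(-2289)/(z(-36, 10) + 957*(-317)) = (3*(-885 - 1*(-2289))/(-416 - 2289))/((-9 - 36) + 957*(-317)) = (3*(-885 + 2289)/(-2705))/(-45 - 303369) = (3*(-1/2705)*1404)/(-303414) = -4212/2705*(-1/303414) = 702/136789145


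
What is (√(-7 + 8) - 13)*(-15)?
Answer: 180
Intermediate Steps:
(√(-7 + 8) - 13)*(-15) = (√1 - 13)*(-15) = (1 - 13)*(-15) = -12*(-15) = 180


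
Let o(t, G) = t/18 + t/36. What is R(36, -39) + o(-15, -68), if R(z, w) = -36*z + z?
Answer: -5045/4 ≈ -1261.3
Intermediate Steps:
R(z, w) = -35*z
o(t, G) = t/12 (o(t, G) = t*(1/18) + t*(1/36) = t/18 + t/36 = t/12)
R(36, -39) + o(-15, -68) = -35*36 + (1/12)*(-15) = -1260 - 5/4 = -5045/4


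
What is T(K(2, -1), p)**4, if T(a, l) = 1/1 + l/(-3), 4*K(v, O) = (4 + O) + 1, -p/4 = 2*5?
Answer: 3418801/81 ≈ 42207.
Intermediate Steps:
p = -40 (p = -8*5 = -4*10 = -40)
K(v, O) = 5/4 + O/4 (K(v, O) = ((4 + O) + 1)/4 = (5 + O)/4 = 5/4 + O/4)
T(a, l) = 1 - l/3 (T(a, l) = 1*1 + l*(-1/3) = 1 - l/3)
T(K(2, -1), p)**4 = (1 - 1/3*(-40))**4 = (1 + 40/3)**4 = (43/3)**4 = 3418801/81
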